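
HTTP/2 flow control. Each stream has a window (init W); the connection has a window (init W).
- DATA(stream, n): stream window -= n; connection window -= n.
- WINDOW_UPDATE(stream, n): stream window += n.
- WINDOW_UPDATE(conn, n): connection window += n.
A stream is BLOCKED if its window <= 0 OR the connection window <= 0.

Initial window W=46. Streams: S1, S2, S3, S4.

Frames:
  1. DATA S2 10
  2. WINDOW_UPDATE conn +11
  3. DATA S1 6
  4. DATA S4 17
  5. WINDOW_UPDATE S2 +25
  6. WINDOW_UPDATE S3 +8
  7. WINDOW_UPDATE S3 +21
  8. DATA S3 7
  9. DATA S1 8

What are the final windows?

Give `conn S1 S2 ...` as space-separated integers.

Op 1: conn=36 S1=46 S2=36 S3=46 S4=46 blocked=[]
Op 2: conn=47 S1=46 S2=36 S3=46 S4=46 blocked=[]
Op 3: conn=41 S1=40 S2=36 S3=46 S4=46 blocked=[]
Op 4: conn=24 S1=40 S2=36 S3=46 S4=29 blocked=[]
Op 5: conn=24 S1=40 S2=61 S3=46 S4=29 blocked=[]
Op 6: conn=24 S1=40 S2=61 S3=54 S4=29 blocked=[]
Op 7: conn=24 S1=40 S2=61 S3=75 S4=29 blocked=[]
Op 8: conn=17 S1=40 S2=61 S3=68 S4=29 blocked=[]
Op 9: conn=9 S1=32 S2=61 S3=68 S4=29 blocked=[]

Answer: 9 32 61 68 29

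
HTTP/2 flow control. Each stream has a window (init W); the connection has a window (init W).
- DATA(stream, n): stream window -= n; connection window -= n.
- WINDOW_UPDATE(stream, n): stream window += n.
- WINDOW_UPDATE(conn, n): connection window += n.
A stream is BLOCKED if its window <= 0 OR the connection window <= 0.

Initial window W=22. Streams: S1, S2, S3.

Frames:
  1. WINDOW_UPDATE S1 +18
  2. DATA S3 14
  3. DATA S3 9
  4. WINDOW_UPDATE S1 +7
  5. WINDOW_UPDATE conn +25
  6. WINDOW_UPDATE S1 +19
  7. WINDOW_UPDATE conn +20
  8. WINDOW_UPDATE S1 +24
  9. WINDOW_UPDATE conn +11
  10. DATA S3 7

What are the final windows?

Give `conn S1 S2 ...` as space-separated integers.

Op 1: conn=22 S1=40 S2=22 S3=22 blocked=[]
Op 2: conn=8 S1=40 S2=22 S3=8 blocked=[]
Op 3: conn=-1 S1=40 S2=22 S3=-1 blocked=[1, 2, 3]
Op 4: conn=-1 S1=47 S2=22 S3=-1 blocked=[1, 2, 3]
Op 5: conn=24 S1=47 S2=22 S3=-1 blocked=[3]
Op 6: conn=24 S1=66 S2=22 S3=-1 blocked=[3]
Op 7: conn=44 S1=66 S2=22 S3=-1 blocked=[3]
Op 8: conn=44 S1=90 S2=22 S3=-1 blocked=[3]
Op 9: conn=55 S1=90 S2=22 S3=-1 blocked=[3]
Op 10: conn=48 S1=90 S2=22 S3=-8 blocked=[3]

Answer: 48 90 22 -8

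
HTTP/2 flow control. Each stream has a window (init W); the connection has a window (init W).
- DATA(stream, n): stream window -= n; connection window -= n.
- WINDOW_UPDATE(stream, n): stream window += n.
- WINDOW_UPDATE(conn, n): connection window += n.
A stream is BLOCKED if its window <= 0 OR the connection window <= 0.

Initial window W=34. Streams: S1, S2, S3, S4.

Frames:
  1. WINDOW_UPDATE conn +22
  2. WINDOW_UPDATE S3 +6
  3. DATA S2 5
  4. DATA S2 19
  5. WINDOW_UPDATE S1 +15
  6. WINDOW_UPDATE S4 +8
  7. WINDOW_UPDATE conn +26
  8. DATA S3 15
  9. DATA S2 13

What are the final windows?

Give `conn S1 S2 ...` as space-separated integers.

Answer: 30 49 -3 25 42

Derivation:
Op 1: conn=56 S1=34 S2=34 S3=34 S4=34 blocked=[]
Op 2: conn=56 S1=34 S2=34 S3=40 S4=34 blocked=[]
Op 3: conn=51 S1=34 S2=29 S3=40 S4=34 blocked=[]
Op 4: conn=32 S1=34 S2=10 S3=40 S4=34 blocked=[]
Op 5: conn=32 S1=49 S2=10 S3=40 S4=34 blocked=[]
Op 6: conn=32 S1=49 S2=10 S3=40 S4=42 blocked=[]
Op 7: conn=58 S1=49 S2=10 S3=40 S4=42 blocked=[]
Op 8: conn=43 S1=49 S2=10 S3=25 S4=42 blocked=[]
Op 9: conn=30 S1=49 S2=-3 S3=25 S4=42 blocked=[2]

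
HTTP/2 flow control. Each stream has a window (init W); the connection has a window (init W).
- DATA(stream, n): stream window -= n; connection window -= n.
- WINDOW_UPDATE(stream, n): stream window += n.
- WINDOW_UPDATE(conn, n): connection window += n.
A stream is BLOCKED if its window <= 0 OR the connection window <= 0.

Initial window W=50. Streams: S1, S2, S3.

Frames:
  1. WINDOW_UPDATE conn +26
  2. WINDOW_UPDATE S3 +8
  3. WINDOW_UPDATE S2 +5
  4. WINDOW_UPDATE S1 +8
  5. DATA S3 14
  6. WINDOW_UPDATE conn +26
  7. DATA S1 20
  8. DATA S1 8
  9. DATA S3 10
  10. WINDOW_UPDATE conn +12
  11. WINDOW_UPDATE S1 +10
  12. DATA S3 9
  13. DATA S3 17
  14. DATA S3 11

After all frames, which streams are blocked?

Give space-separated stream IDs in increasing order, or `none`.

Answer: S3

Derivation:
Op 1: conn=76 S1=50 S2=50 S3=50 blocked=[]
Op 2: conn=76 S1=50 S2=50 S3=58 blocked=[]
Op 3: conn=76 S1=50 S2=55 S3=58 blocked=[]
Op 4: conn=76 S1=58 S2=55 S3=58 blocked=[]
Op 5: conn=62 S1=58 S2=55 S3=44 blocked=[]
Op 6: conn=88 S1=58 S2=55 S3=44 blocked=[]
Op 7: conn=68 S1=38 S2=55 S3=44 blocked=[]
Op 8: conn=60 S1=30 S2=55 S3=44 blocked=[]
Op 9: conn=50 S1=30 S2=55 S3=34 blocked=[]
Op 10: conn=62 S1=30 S2=55 S3=34 blocked=[]
Op 11: conn=62 S1=40 S2=55 S3=34 blocked=[]
Op 12: conn=53 S1=40 S2=55 S3=25 blocked=[]
Op 13: conn=36 S1=40 S2=55 S3=8 blocked=[]
Op 14: conn=25 S1=40 S2=55 S3=-3 blocked=[3]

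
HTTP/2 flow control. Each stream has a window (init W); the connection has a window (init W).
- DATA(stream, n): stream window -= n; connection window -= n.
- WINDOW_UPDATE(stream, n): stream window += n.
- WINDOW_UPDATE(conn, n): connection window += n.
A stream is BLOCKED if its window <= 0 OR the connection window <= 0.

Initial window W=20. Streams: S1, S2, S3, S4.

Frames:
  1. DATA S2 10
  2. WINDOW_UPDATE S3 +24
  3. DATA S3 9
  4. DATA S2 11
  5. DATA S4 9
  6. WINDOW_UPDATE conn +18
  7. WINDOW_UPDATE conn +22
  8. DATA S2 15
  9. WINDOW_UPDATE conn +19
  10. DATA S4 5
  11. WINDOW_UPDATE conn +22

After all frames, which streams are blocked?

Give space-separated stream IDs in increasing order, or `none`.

Answer: S2

Derivation:
Op 1: conn=10 S1=20 S2=10 S3=20 S4=20 blocked=[]
Op 2: conn=10 S1=20 S2=10 S3=44 S4=20 blocked=[]
Op 3: conn=1 S1=20 S2=10 S3=35 S4=20 blocked=[]
Op 4: conn=-10 S1=20 S2=-1 S3=35 S4=20 blocked=[1, 2, 3, 4]
Op 5: conn=-19 S1=20 S2=-1 S3=35 S4=11 blocked=[1, 2, 3, 4]
Op 6: conn=-1 S1=20 S2=-1 S3=35 S4=11 blocked=[1, 2, 3, 4]
Op 7: conn=21 S1=20 S2=-1 S3=35 S4=11 blocked=[2]
Op 8: conn=6 S1=20 S2=-16 S3=35 S4=11 blocked=[2]
Op 9: conn=25 S1=20 S2=-16 S3=35 S4=11 blocked=[2]
Op 10: conn=20 S1=20 S2=-16 S3=35 S4=6 blocked=[2]
Op 11: conn=42 S1=20 S2=-16 S3=35 S4=6 blocked=[2]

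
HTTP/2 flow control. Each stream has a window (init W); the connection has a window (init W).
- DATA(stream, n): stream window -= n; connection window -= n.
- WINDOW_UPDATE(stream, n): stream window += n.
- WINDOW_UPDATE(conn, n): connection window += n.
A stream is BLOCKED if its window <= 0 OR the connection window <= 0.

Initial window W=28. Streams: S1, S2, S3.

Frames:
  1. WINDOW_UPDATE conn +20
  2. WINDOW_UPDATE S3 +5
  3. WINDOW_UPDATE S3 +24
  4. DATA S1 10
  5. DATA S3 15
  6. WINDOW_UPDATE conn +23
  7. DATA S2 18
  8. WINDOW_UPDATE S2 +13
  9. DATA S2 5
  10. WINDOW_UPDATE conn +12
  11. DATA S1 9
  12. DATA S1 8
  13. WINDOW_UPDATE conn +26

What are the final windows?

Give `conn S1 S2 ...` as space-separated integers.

Op 1: conn=48 S1=28 S2=28 S3=28 blocked=[]
Op 2: conn=48 S1=28 S2=28 S3=33 blocked=[]
Op 3: conn=48 S1=28 S2=28 S3=57 blocked=[]
Op 4: conn=38 S1=18 S2=28 S3=57 blocked=[]
Op 5: conn=23 S1=18 S2=28 S3=42 blocked=[]
Op 6: conn=46 S1=18 S2=28 S3=42 blocked=[]
Op 7: conn=28 S1=18 S2=10 S3=42 blocked=[]
Op 8: conn=28 S1=18 S2=23 S3=42 blocked=[]
Op 9: conn=23 S1=18 S2=18 S3=42 blocked=[]
Op 10: conn=35 S1=18 S2=18 S3=42 blocked=[]
Op 11: conn=26 S1=9 S2=18 S3=42 blocked=[]
Op 12: conn=18 S1=1 S2=18 S3=42 blocked=[]
Op 13: conn=44 S1=1 S2=18 S3=42 blocked=[]

Answer: 44 1 18 42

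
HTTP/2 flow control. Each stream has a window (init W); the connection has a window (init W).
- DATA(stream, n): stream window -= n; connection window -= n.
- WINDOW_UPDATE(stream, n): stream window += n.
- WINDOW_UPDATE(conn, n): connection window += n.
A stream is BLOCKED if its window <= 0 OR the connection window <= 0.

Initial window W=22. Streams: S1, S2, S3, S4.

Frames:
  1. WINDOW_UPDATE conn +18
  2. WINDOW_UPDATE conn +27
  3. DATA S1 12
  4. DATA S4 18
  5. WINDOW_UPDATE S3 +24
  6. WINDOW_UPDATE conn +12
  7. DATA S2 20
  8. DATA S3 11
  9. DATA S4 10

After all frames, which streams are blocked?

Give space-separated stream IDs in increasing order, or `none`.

Answer: S4

Derivation:
Op 1: conn=40 S1=22 S2=22 S3=22 S4=22 blocked=[]
Op 2: conn=67 S1=22 S2=22 S3=22 S4=22 blocked=[]
Op 3: conn=55 S1=10 S2=22 S3=22 S4=22 blocked=[]
Op 4: conn=37 S1=10 S2=22 S3=22 S4=4 blocked=[]
Op 5: conn=37 S1=10 S2=22 S3=46 S4=4 blocked=[]
Op 6: conn=49 S1=10 S2=22 S3=46 S4=4 blocked=[]
Op 7: conn=29 S1=10 S2=2 S3=46 S4=4 blocked=[]
Op 8: conn=18 S1=10 S2=2 S3=35 S4=4 blocked=[]
Op 9: conn=8 S1=10 S2=2 S3=35 S4=-6 blocked=[4]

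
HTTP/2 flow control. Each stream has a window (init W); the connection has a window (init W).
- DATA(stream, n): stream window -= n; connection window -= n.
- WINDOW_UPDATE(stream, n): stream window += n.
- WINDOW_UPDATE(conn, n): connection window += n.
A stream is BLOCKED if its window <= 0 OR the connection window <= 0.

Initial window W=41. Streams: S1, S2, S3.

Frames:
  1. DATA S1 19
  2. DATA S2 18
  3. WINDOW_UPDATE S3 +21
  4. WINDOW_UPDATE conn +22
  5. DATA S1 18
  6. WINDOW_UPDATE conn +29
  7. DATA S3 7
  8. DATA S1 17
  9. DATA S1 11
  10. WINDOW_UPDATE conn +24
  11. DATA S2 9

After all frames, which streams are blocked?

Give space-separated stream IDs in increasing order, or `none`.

Answer: S1

Derivation:
Op 1: conn=22 S1=22 S2=41 S3=41 blocked=[]
Op 2: conn=4 S1=22 S2=23 S3=41 blocked=[]
Op 3: conn=4 S1=22 S2=23 S3=62 blocked=[]
Op 4: conn=26 S1=22 S2=23 S3=62 blocked=[]
Op 5: conn=8 S1=4 S2=23 S3=62 blocked=[]
Op 6: conn=37 S1=4 S2=23 S3=62 blocked=[]
Op 7: conn=30 S1=4 S2=23 S3=55 blocked=[]
Op 8: conn=13 S1=-13 S2=23 S3=55 blocked=[1]
Op 9: conn=2 S1=-24 S2=23 S3=55 blocked=[1]
Op 10: conn=26 S1=-24 S2=23 S3=55 blocked=[1]
Op 11: conn=17 S1=-24 S2=14 S3=55 blocked=[1]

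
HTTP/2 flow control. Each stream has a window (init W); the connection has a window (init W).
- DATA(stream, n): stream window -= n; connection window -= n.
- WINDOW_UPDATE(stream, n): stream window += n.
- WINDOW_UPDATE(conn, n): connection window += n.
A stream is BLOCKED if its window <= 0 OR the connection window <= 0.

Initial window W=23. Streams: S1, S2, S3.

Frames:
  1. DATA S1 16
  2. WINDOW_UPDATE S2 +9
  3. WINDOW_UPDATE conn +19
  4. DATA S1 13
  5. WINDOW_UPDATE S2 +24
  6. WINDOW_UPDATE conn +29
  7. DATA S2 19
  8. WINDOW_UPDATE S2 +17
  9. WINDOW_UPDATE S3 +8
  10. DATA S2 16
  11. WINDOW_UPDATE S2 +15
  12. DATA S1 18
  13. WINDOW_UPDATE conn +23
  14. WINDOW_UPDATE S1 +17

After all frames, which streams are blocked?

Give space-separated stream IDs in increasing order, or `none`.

Op 1: conn=7 S1=7 S2=23 S3=23 blocked=[]
Op 2: conn=7 S1=7 S2=32 S3=23 blocked=[]
Op 3: conn=26 S1=7 S2=32 S3=23 blocked=[]
Op 4: conn=13 S1=-6 S2=32 S3=23 blocked=[1]
Op 5: conn=13 S1=-6 S2=56 S3=23 blocked=[1]
Op 6: conn=42 S1=-6 S2=56 S3=23 blocked=[1]
Op 7: conn=23 S1=-6 S2=37 S3=23 blocked=[1]
Op 8: conn=23 S1=-6 S2=54 S3=23 blocked=[1]
Op 9: conn=23 S1=-6 S2=54 S3=31 blocked=[1]
Op 10: conn=7 S1=-6 S2=38 S3=31 blocked=[1]
Op 11: conn=7 S1=-6 S2=53 S3=31 blocked=[1]
Op 12: conn=-11 S1=-24 S2=53 S3=31 blocked=[1, 2, 3]
Op 13: conn=12 S1=-24 S2=53 S3=31 blocked=[1]
Op 14: conn=12 S1=-7 S2=53 S3=31 blocked=[1]

Answer: S1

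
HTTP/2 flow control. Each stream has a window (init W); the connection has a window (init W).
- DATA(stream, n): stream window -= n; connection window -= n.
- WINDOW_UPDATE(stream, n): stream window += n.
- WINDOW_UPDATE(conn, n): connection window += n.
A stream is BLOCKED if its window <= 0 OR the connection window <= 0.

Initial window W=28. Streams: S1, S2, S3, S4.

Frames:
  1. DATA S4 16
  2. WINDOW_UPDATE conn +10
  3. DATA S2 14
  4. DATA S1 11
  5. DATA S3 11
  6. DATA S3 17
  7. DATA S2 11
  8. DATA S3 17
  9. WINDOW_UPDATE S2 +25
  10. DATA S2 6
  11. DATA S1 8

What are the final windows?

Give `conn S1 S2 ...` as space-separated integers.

Op 1: conn=12 S1=28 S2=28 S3=28 S4=12 blocked=[]
Op 2: conn=22 S1=28 S2=28 S3=28 S4=12 blocked=[]
Op 3: conn=8 S1=28 S2=14 S3=28 S4=12 blocked=[]
Op 4: conn=-3 S1=17 S2=14 S3=28 S4=12 blocked=[1, 2, 3, 4]
Op 5: conn=-14 S1=17 S2=14 S3=17 S4=12 blocked=[1, 2, 3, 4]
Op 6: conn=-31 S1=17 S2=14 S3=0 S4=12 blocked=[1, 2, 3, 4]
Op 7: conn=-42 S1=17 S2=3 S3=0 S4=12 blocked=[1, 2, 3, 4]
Op 8: conn=-59 S1=17 S2=3 S3=-17 S4=12 blocked=[1, 2, 3, 4]
Op 9: conn=-59 S1=17 S2=28 S3=-17 S4=12 blocked=[1, 2, 3, 4]
Op 10: conn=-65 S1=17 S2=22 S3=-17 S4=12 blocked=[1, 2, 3, 4]
Op 11: conn=-73 S1=9 S2=22 S3=-17 S4=12 blocked=[1, 2, 3, 4]

Answer: -73 9 22 -17 12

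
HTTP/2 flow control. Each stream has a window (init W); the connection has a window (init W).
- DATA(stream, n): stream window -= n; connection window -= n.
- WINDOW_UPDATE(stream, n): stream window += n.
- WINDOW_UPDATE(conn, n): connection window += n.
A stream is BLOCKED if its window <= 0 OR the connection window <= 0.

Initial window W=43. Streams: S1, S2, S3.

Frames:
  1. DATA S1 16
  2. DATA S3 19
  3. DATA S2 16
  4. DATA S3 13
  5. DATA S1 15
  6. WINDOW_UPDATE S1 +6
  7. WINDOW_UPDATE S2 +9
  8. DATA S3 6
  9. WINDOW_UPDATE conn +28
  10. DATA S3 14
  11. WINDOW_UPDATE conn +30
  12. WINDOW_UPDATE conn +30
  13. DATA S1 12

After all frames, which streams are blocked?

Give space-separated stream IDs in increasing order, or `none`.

Answer: S3

Derivation:
Op 1: conn=27 S1=27 S2=43 S3=43 blocked=[]
Op 2: conn=8 S1=27 S2=43 S3=24 blocked=[]
Op 3: conn=-8 S1=27 S2=27 S3=24 blocked=[1, 2, 3]
Op 4: conn=-21 S1=27 S2=27 S3=11 blocked=[1, 2, 3]
Op 5: conn=-36 S1=12 S2=27 S3=11 blocked=[1, 2, 3]
Op 6: conn=-36 S1=18 S2=27 S3=11 blocked=[1, 2, 3]
Op 7: conn=-36 S1=18 S2=36 S3=11 blocked=[1, 2, 3]
Op 8: conn=-42 S1=18 S2=36 S3=5 blocked=[1, 2, 3]
Op 9: conn=-14 S1=18 S2=36 S3=5 blocked=[1, 2, 3]
Op 10: conn=-28 S1=18 S2=36 S3=-9 blocked=[1, 2, 3]
Op 11: conn=2 S1=18 S2=36 S3=-9 blocked=[3]
Op 12: conn=32 S1=18 S2=36 S3=-9 blocked=[3]
Op 13: conn=20 S1=6 S2=36 S3=-9 blocked=[3]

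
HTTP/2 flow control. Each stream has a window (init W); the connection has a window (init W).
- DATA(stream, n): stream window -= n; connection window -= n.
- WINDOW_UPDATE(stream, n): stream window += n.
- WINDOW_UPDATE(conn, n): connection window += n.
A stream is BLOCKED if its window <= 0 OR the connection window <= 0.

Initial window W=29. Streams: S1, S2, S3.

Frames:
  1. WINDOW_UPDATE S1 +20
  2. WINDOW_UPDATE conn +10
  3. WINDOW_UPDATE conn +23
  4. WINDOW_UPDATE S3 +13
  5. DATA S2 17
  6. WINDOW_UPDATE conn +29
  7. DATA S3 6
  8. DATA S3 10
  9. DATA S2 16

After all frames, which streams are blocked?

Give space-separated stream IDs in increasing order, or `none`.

Op 1: conn=29 S1=49 S2=29 S3=29 blocked=[]
Op 2: conn=39 S1=49 S2=29 S3=29 blocked=[]
Op 3: conn=62 S1=49 S2=29 S3=29 blocked=[]
Op 4: conn=62 S1=49 S2=29 S3=42 blocked=[]
Op 5: conn=45 S1=49 S2=12 S3=42 blocked=[]
Op 6: conn=74 S1=49 S2=12 S3=42 blocked=[]
Op 7: conn=68 S1=49 S2=12 S3=36 blocked=[]
Op 8: conn=58 S1=49 S2=12 S3=26 blocked=[]
Op 9: conn=42 S1=49 S2=-4 S3=26 blocked=[2]

Answer: S2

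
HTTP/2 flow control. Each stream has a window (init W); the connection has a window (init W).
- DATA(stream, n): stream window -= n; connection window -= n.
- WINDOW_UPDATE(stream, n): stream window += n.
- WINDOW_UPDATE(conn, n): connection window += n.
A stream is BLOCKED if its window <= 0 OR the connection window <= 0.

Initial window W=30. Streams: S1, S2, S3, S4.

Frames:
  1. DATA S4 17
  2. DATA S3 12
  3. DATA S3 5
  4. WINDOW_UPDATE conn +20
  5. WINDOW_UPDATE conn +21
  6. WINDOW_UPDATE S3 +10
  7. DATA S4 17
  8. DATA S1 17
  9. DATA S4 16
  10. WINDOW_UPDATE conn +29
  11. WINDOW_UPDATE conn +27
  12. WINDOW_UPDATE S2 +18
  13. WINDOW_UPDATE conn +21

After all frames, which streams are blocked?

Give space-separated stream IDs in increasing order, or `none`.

Op 1: conn=13 S1=30 S2=30 S3=30 S4=13 blocked=[]
Op 2: conn=1 S1=30 S2=30 S3=18 S4=13 blocked=[]
Op 3: conn=-4 S1=30 S2=30 S3=13 S4=13 blocked=[1, 2, 3, 4]
Op 4: conn=16 S1=30 S2=30 S3=13 S4=13 blocked=[]
Op 5: conn=37 S1=30 S2=30 S3=13 S4=13 blocked=[]
Op 6: conn=37 S1=30 S2=30 S3=23 S4=13 blocked=[]
Op 7: conn=20 S1=30 S2=30 S3=23 S4=-4 blocked=[4]
Op 8: conn=3 S1=13 S2=30 S3=23 S4=-4 blocked=[4]
Op 9: conn=-13 S1=13 S2=30 S3=23 S4=-20 blocked=[1, 2, 3, 4]
Op 10: conn=16 S1=13 S2=30 S3=23 S4=-20 blocked=[4]
Op 11: conn=43 S1=13 S2=30 S3=23 S4=-20 blocked=[4]
Op 12: conn=43 S1=13 S2=48 S3=23 S4=-20 blocked=[4]
Op 13: conn=64 S1=13 S2=48 S3=23 S4=-20 blocked=[4]

Answer: S4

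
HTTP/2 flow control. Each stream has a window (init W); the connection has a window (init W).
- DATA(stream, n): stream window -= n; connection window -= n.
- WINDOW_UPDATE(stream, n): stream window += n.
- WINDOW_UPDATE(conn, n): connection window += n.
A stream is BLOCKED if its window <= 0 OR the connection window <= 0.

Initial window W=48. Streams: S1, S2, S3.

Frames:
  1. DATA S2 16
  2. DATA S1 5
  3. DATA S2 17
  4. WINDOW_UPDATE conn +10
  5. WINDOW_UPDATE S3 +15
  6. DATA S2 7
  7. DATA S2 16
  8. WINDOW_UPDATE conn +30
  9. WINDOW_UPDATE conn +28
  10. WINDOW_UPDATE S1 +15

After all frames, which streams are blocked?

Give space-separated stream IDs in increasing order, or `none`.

Op 1: conn=32 S1=48 S2=32 S3=48 blocked=[]
Op 2: conn=27 S1=43 S2=32 S3=48 blocked=[]
Op 3: conn=10 S1=43 S2=15 S3=48 blocked=[]
Op 4: conn=20 S1=43 S2=15 S3=48 blocked=[]
Op 5: conn=20 S1=43 S2=15 S3=63 blocked=[]
Op 6: conn=13 S1=43 S2=8 S3=63 blocked=[]
Op 7: conn=-3 S1=43 S2=-8 S3=63 blocked=[1, 2, 3]
Op 8: conn=27 S1=43 S2=-8 S3=63 blocked=[2]
Op 9: conn=55 S1=43 S2=-8 S3=63 blocked=[2]
Op 10: conn=55 S1=58 S2=-8 S3=63 blocked=[2]

Answer: S2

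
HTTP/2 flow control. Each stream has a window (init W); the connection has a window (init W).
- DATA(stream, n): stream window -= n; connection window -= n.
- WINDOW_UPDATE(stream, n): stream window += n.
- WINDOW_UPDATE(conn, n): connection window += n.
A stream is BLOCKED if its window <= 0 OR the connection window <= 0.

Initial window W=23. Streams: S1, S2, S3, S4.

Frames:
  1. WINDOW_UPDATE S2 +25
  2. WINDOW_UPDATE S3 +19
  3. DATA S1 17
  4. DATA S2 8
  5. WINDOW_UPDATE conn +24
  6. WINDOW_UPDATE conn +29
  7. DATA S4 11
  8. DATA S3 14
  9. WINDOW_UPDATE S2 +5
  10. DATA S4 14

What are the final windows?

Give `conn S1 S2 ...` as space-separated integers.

Op 1: conn=23 S1=23 S2=48 S3=23 S4=23 blocked=[]
Op 2: conn=23 S1=23 S2=48 S3=42 S4=23 blocked=[]
Op 3: conn=6 S1=6 S2=48 S3=42 S4=23 blocked=[]
Op 4: conn=-2 S1=6 S2=40 S3=42 S4=23 blocked=[1, 2, 3, 4]
Op 5: conn=22 S1=6 S2=40 S3=42 S4=23 blocked=[]
Op 6: conn=51 S1=6 S2=40 S3=42 S4=23 blocked=[]
Op 7: conn=40 S1=6 S2=40 S3=42 S4=12 blocked=[]
Op 8: conn=26 S1=6 S2=40 S3=28 S4=12 blocked=[]
Op 9: conn=26 S1=6 S2=45 S3=28 S4=12 blocked=[]
Op 10: conn=12 S1=6 S2=45 S3=28 S4=-2 blocked=[4]

Answer: 12 6 45 28 -2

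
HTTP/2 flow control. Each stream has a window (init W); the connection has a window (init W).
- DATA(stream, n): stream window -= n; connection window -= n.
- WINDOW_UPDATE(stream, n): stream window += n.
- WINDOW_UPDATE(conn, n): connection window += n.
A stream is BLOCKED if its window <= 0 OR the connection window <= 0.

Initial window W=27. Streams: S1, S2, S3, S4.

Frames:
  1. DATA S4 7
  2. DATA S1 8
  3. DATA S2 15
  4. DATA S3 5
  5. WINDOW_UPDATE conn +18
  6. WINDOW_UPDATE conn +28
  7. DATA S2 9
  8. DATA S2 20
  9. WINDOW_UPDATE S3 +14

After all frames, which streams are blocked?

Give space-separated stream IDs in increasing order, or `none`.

Answer: S2

Derivation:
Op 1: conn=20 S1=27 S2=27 S3=27 S4=20 blocked=[]
Op 2: conn=12 S1=19 S2=27 S3=27 S4=20 blocked=[]
Op 3: conn=-3 S1=19 S2=12 S3=27 S4=20 blocked=[1, 2, 3, 4]
Op 4: conn=-8 S1=19 S2=12 S3=22 S4=20 blocked=[1, 2, 3, 4]
Op 5: conn=10 S1=19 S2=12 S3=22 S4=20 blocked=[]
Op 6: conn=38 S1=19 S2=12 S3=22 S4=20 blocked=[]
Op 7: conn=29 S1=19 S2=3 S3=22 S4=20 blocked=[]
Op 8: conn=9 S1=19 S2=-17 S3=22 S4=20 blocked=[2]
Op 9: conn=9 S1=19 S2=-17 S3=36 S4=20 blocked=[2]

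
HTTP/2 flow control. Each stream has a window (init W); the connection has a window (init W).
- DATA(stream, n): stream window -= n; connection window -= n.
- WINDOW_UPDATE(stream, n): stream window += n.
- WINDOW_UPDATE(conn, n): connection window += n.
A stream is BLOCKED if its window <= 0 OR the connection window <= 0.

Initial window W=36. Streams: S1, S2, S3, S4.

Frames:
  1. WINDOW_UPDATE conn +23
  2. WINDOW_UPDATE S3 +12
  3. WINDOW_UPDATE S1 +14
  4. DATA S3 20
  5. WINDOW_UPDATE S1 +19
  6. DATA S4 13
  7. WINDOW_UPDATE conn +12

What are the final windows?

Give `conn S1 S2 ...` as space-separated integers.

Answer: 38 69 36 28 23

Derivation:
Op 1: conn=59 S1=36 S2=36 S3=36 S4=36 blocked=[]
Op 2: conn=59 S1=36 S2=36 S3=48 S4=36 blocked=[]
Op 3: conn=59 S1=50 S2=36 S3=48 S4=36 blocked=[]
Op 4: conn=39 S1=50 S2=36 S3=28 S4=36 blocked=[]
Op 5: conn=39 S1=69 S2=36 S3=28 S4=36 blocked=[]
Op 6: conn=26 S1=69 S2=36 S3=28 S4=23 blocked=[]
Op 7: conn=38 S1=69 S2=36 S3=28 S4=23 blocked=[]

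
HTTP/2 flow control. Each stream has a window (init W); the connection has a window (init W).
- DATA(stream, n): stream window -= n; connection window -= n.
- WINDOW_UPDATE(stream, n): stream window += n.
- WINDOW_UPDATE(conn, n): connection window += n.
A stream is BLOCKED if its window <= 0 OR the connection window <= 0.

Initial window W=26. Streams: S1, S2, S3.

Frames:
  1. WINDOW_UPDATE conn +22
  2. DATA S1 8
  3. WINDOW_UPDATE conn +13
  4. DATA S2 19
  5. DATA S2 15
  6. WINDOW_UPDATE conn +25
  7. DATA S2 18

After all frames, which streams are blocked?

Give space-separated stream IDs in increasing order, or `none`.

Answer: S2

Derivation:
Op 1: conn=48 S1=26 S2=26 S3=26 blocked=[]
Op 2: conn=40 S1=18 S2=26 S3=26 blocked=[]
Op 3: conn=53 S1=18 S2=26 S3=26 blocked=[]
Op 4: conn=34 S1=18 S2=7 S3=26 blocked=[]
Op 5: conn=19 S1=18 S2=-8 S3=26 blocked=[2]
Op 6: conn=44 S1=18 S2=-8 S3=26 blocked=[2]
Op 7: conn=26 S1=18 S2=-26 S3=26 blocked=[2]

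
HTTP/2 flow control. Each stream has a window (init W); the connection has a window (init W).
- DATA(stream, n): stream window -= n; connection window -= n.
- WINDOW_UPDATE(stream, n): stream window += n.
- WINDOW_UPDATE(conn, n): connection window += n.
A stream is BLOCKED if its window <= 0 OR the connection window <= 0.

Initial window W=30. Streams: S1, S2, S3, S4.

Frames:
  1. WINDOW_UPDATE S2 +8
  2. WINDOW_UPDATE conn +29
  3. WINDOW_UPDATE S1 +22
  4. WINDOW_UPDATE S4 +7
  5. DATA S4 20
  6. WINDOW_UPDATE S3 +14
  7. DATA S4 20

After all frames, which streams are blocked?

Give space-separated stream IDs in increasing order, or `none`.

Op 1: conn=30 S1=30 S2=38 S3=30 S4=30 blocked=[]
Op 2: conn=59 S1=30 S2=38 S3=30 S4=30 blocked=[]
Op 3: conn=59 S1=52 S2=38 S3=30 S4=30 blocked=[]
Op 4: conn=59 S1=52 S2=38 S3=30 S4=37 blocked=[]
Op 5: conn=39 S1=52 S2=38 S3=30 S4=17 blocked=[]
Op 6: conn=39 S1=52 S2=38 S3=44 S4=17 blocked=[]
Op 7: conn=19 S1=52 S2=38 S3=44 S4=-3 blocked=[4]

Answer: S4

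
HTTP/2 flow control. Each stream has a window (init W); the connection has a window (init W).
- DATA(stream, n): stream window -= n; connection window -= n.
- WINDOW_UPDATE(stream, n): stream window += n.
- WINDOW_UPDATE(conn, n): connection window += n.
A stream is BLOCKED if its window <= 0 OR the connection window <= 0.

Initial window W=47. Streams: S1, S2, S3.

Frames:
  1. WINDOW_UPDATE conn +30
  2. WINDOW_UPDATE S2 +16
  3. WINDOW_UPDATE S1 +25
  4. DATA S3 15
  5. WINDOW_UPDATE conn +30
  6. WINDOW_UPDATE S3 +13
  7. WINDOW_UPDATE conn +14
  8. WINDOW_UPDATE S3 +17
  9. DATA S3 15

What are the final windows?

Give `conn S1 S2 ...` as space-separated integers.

Op 1: conn=77 S1=47 S2=47 S3=47 blocked=[]
Op 2: conn=77 S1=47 S2=63 S3=47 blocked=[]
Op 3: conn=77 S1=72 S2=63 S3=47 blocked=[]
Op 4: conn=62 S1=72 S2=63 S3=32 blocked=[]
Op 5: conn=92 S1=72 S2=63 S3=32 blocked=[]
Op 6: conn=92 S1=72 S2=63 S3=45 blocked=[]
Op 7: conn=106 S1=72 S2=63 S3=45 blocked=[]
Op 8: conn=106 S1=72 S2=63 S3=62 blocked=[]
Op 9: conn=91 S1=72 S2=63 S3=47 blocked=[]

Answer: 91 72 63 47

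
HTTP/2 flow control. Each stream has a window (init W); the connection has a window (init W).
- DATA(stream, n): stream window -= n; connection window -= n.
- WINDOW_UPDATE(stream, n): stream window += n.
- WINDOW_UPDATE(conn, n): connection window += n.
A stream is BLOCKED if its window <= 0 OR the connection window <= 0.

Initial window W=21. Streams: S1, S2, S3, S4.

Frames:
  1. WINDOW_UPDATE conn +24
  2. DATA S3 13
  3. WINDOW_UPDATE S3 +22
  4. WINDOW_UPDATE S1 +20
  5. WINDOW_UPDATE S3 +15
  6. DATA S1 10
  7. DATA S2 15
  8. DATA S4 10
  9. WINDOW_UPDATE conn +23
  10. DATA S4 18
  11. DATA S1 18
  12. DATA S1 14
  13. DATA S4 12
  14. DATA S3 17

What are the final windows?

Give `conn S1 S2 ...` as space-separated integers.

Answer: -59 -1 6 28 -19

Derivation:
Op 1: conn=45 S1=21 S2=21 S3=21 S4=21 blocked=[]
Op 2: conn=32 S1=21 S2=21 S3=8 S4=21 blocked=[]
Op 3: conn=32 S1=21 S2=21 S3=30 S4=21 blocked=[]
Op 4: conn=32 S1=41 S2=21 S3=30 S4=21 blocked=[]
Op 5: conn=32 S1=41 S2=21 S3=45 S4=21 blocked=[]
Op 6: conn=22 S1=31 S2=21 S3=45 S4=21 blocked=[]
Op 7: conn=7 S1=31 S2=6 S3=45 S4=21 blocked=[]
Op 8: conn=-3 S1=31 S2=6 S3=45 S4=11 blocked=[1, 2, 3, 4]
Op 9: conn=20 S1=31 S2=6 S3=45 S4=11 blocked=[]
Op 10: conn=2 S1=31 S2=6 S3=45 S4=-7 blocked=[4]
Op 11: conn=-16 S1=13 S2=6 S3=45 S4=-7 blocked=[1, 2, 3, 4]
Op 12: conn=-30 S1=-1 S2=6 S3=45 S4=-7 blocked=[1, 2, 3, 4]
Op 13: conn=-42 S1=-1 S2=6 S3=45 S4=-19 blocked=[1, 2, 3, 4]
Op 14: conn=-59 S1=-1 S2=6 S3=28 S4=-19 blocked=[1, 2, 3, 4]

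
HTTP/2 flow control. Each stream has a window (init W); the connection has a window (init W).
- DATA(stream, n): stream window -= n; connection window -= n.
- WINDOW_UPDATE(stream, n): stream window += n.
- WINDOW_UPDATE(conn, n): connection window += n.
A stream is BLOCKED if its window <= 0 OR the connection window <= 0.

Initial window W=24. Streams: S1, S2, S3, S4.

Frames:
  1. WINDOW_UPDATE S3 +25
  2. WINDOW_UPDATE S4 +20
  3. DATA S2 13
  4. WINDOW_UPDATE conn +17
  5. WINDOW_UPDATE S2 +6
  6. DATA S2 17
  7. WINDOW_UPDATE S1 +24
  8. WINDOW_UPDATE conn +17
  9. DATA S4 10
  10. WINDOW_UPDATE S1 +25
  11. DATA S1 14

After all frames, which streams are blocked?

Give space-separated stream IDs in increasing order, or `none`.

Op 1: conn=24 S1=24 S2=24 S3=49 S4=24 blocked=[]
Op 2: conn=24 S1=24 S2=24 S3=49 S4=44 blocked=[]
Op 3: conn=11 S1=24 S2=11 S3=49 S4=44 blocked=[]
Op 4: conn=28 S1=24 S2=11 S3=49 S4=44 blocked=[]
Op 5: conn=28 S1=24 S2=17 S3=49 S4=44 blocked=[]
Op 6: conn=11 S1=24 S2=0 S3=49 S4=44 blocked=[2]
Op 7: conn=11 S1=48 S2=0 S3=49 S4=44 blocked=[2]
Op 8: conn=28 S1=48 S2=0 S3=49 S4=44 blocked=[2]
Op 9: conn=18 S1=48 S2=0 S3=49 S4=34 blocked=[2]
Op 10: conn=18 S1=73 S2=0 S3=49 S4=34 blocked=[2]
Op 11: conn=4 S1=59 S2=0 S3=49 S4=34 blocked=[2]

Answer: S2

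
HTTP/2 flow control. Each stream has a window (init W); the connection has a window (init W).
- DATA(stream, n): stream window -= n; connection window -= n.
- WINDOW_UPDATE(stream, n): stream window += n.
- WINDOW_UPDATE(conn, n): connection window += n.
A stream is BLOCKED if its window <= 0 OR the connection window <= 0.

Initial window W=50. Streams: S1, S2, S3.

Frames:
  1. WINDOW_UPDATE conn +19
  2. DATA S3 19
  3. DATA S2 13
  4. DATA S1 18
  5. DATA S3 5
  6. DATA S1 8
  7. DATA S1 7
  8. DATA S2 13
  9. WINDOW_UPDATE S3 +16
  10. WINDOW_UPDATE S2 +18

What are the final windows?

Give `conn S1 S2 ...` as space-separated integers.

Answer: -14 17 42 42

Derivation:
Op 1: conn=69 S1=50 S2=50 S3=50 blocked=[]
Op 2: conn=50 S1=50 S2=50 S3=31 blocked=[]
Op 3: conn=37 S1=50 S2=37 S3=31 blocked=[]
Op 4: conn=19 S1=32 S2=37 S3=31 blocked=[]
Op 5: conn=14 S1=32 S2=37 S3=26 blocked=[]
Op 6: conn=6 S1=24 S2=37 S3=26 blocked=[]
Op 7: conn=-1 S1=17 S2=37 S3=26 blocked=[1, 2, 3]
Op 8: conn=-14 S1=17 S2=24 S3=26 blocked=[1, 2, 3]
Op 9: conn=-14 S1=17 S2=24 S3=42 blocked=[1, 2, 3]
Op 10: conn=-14 S1=17 S2=42 S3=42 blocked=[1, 2, 3]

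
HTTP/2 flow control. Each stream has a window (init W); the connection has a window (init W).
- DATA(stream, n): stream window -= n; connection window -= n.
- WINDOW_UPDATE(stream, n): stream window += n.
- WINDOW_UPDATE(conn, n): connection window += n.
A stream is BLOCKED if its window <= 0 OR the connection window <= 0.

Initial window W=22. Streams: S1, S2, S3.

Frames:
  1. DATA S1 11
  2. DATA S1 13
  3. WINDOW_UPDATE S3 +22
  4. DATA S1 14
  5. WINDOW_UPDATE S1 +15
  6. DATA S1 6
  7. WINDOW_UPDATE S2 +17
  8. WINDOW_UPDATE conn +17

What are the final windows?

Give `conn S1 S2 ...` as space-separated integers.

Op 1: conn=11 S1=11 S2=22 S3=22 blocked=[]
Op 2: conn=-2 S1=-2 S2=22 S3=22 blocked=[1, 2, 3]
Op 3: conn=-2 S1=-2 S2=22 S3=44 blocked=[1, 2, 3]
Op 4: conn=-16 S1=-16 S2=22 S3=44 blocked=[1, 2, 3]
Op 5: conn=-16 S1=-1 S2=22 S3=44 blocked=[1, 2, 3]
Op 6: conn=-22 S1=-7 S2=22 S3=44 blocked=[1, 2, 3]
Op 7: conn=-22 S1=-7 S2=39 S3=44 blocked=[1, 2, 3]
Op 8: conn=-5 S1=-7 S2=39 S3=44 blocked=[1, 2, 3]

Answer: -5 -7 39 44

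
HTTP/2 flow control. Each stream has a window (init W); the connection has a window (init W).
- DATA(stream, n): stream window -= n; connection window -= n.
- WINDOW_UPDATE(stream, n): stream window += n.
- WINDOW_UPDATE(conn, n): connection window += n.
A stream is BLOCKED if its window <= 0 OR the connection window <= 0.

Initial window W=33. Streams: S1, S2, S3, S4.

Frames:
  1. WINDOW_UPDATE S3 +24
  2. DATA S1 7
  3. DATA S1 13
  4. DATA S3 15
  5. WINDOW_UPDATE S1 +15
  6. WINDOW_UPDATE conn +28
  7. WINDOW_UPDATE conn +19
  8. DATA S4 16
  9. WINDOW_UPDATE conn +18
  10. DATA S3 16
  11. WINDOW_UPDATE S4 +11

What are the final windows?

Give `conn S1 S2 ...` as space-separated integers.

Op 1: conn=33 S1=33 S2=33 S3=57 S4=33 blocked=[]
Op 2: conn=26 S1=26 S2=33 S3=57 S4=33 blocked=[]
Op 3: conn=13 S1=13 S2=33 S3=57 S4=33 blocked=[]
Op 4: conn=-2 S1=13 S2=33 S3=42 S4=33 blocked=[1, 2, 3, 4]
Op 5: conn=-2 S1=28 S2=33 S3=42 S4=33 blocked=[1, 2, 3, 4]
Op 6: conn=26 S1=28 S2=33 S3=42 S4=33 blocked=[]
Op 7: conn=45 S1=28 S2=33 S3=42 S4=33 blocked=[]
Op 8: conn=29 S1=28 S2=33 S3=42 S4=17 blocked=[]
Op 9: conn=47 S1=28 S2=33 S3=42 S4=17 blocked=[]
Op 10: conn=31 S1=28 S2=33 S3=26 S4=17 blocked=[]
Op 11: conn=31 S1=28 S2=33 S3=26 S4=28 blocked=[]

Answer: 31 28 33 26 28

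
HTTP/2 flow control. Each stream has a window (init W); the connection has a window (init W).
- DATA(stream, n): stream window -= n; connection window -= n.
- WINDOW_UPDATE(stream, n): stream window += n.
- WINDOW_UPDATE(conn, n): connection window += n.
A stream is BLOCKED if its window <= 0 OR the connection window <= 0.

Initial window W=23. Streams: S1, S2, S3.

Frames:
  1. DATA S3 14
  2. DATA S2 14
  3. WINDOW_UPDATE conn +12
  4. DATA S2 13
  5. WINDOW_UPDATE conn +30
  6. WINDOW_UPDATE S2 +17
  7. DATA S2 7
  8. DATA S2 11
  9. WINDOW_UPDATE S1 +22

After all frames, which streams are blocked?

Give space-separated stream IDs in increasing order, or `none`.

Answer: S2

Derivation:
Op 1: conn=9 S1=23 S2=23 S3=9 blocked=[]
Op 2: conn=-5 S1=23 S2=9 S3=9 blocked=[1, 2, 3]
Op 3: conn=7 S1=23 S2=9 S3=9 blocked=[]
Op 4: conn=-6 S1=23 S2=-4 S3=9 blocked=[1, 2, 3]
Op 5: conn=24 S1=23 S2=-4 S3=9 blocked=[2]
Op 6: conn=24 S1=23 S2=13 S3=9 blocked=[]
Op 7: conn=17 S1=23 S2=6 S3=9 blocked=[]
Op 8: conn=6 S1=23 S2=-5 S3=9 blocked=[2]
Op 9: conn=6 S1=45 S2=-5 S3=9 blocked=[2]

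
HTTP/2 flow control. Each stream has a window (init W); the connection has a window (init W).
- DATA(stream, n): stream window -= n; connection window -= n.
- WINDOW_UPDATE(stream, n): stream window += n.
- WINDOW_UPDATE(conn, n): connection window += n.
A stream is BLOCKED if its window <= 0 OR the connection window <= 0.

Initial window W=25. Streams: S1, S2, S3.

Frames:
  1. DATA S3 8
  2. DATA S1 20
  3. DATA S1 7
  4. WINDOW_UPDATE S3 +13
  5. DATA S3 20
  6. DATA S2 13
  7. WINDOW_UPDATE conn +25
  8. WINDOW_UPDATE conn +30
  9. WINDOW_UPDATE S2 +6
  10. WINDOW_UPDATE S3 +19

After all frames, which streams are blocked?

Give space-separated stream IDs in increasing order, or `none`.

Answer: S1

Derivation:
Op 1: conn=17 S1=25 S2=25 S3=17 blocked=[]
Op 2: conn=-3 S1=5 S2=25 S3=17 blocked=[1, 2, 3]
Op 3: conn=-10 S1=-2 S2=25 S3=17 blocked=[1, 2, 3]
Op 4: conn=-10 S1=-2 S2=25 S3=30 blocked=[1, 2, 3]
Op 5: conn=-30 S1=-2 S2=25 S3=10 blocked=[1, 2, 3]
Op 6: conn=-43 S1=-2 S2=12 S3=10 blocked=[1, 2, 3]
Op 7: conn=-18 S1=-2 S2=12 S3=10 blocked=[1, 2, 3]
Op 8: conn=12 S1=-2 S2=12 S3=10 blocked=[1]
Op 9: conn=12 S1=-2 S2=18 S3=10 blocked=[1]
Op 10: conn=12 S1=-2 S2=18 S3=29 blocked=[1]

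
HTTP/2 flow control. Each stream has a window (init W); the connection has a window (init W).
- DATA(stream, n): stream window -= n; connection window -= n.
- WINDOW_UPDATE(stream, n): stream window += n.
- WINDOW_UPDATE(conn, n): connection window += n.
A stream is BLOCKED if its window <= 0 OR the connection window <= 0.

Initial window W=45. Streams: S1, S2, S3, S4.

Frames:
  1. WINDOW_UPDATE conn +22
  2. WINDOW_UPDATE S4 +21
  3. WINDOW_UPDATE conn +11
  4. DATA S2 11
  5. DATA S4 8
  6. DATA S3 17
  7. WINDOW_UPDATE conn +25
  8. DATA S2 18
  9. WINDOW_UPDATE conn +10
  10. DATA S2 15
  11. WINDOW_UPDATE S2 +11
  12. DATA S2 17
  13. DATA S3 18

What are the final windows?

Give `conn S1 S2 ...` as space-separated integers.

Answer: 9 45 -5 10 58

Derivation:
Op 1: conn=67 S1=45 S2=45 S3=45 S4=45 blocked=[]
Op 2: conn=67 S1=45 S2=45 S3=45 S4=66 blocked=[]
Op 3: conn=78 S1=45 S2=45 S3=45 S4=66 blocked=[]
Op 4: conn=67 S1=45 S2=34 S3=45 S4=66 blocked=[]
Op 5: conn=59 S1=45 S2=34 S3=45 S4=58 blocked=[]
Op 6: conn=42 S1=45 S2=34 S3=28 S4=58 blocked=[]
Op 7: conn=67 S1=45 S2=34 S3=28 S4=58 blocked=[]
Op 8: conn=49 S1=45 S2=16 S3=28 S4=58 blocked=[]
Op 9: conn=59 S1=45 S2=16 S3=28 S4=58 blocked=[]
Op 10: conn=44 S1=45 S2=1 S3=28 S4=58 blocked=[]
Op 11: conn=44 S1=45 S2=12 S3=28 S4=58 blocked=[]
Op 12: conn=27 S1=45 S2=-5 S3=28 S4=58 blocked=[2]
Op 13: conn=9 S1=45 S2=-5 S3=10 S4=58 blocked=[2]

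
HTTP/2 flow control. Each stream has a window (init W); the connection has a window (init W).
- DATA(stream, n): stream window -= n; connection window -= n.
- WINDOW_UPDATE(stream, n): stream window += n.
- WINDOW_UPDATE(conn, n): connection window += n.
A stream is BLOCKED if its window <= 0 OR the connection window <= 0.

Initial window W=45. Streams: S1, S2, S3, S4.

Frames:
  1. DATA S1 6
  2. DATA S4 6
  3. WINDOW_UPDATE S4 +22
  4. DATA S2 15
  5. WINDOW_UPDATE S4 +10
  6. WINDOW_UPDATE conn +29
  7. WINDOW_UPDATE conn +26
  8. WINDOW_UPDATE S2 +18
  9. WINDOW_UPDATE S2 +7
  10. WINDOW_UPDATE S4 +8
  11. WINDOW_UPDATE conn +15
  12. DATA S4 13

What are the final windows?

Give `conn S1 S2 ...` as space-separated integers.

Op 1: conn=39 S1=39 S2=45 S3=45 S4=45 blocked=[]
Op 2: conn=33 S1=39 S2=45 S3=45 S4=39 blocked=[]
Op 3: conn=33 S1=39 S2=45 S3=45 S4=61 blocked=[]
Op 4: conn=18 S1=39 S2=30 S3=45 S4=61 blocked=[]
Op 5: conn=18 S1=39 S2=30 S3=45 S4=71 blocked=[]
Op 6: conn=47 S1=39 S2=30 S3=45 S4=71 blocked=[]
Op 7: conn=73 S1=39 S2=30 S3=45 S4=71 blocked=[]
Op 8: conn=73 S1=39 S2=48 S3=45 S4=71 blocked=[]
Op 9: conn=73 S1=39 S2=55 S3=45 S4=71 blocked=[]
Op 10: conn=73 S1=39 S2=55 S3=45 S4=79 blocked=[]
Op 11: conn=88 S1=39 S2=55 S3=45 S4=79 blocked=[]
Op 12: conn=75 S1=39 S2=55 S3=45 S4=66 blocked=[]

Answer: 75 39 55 45 66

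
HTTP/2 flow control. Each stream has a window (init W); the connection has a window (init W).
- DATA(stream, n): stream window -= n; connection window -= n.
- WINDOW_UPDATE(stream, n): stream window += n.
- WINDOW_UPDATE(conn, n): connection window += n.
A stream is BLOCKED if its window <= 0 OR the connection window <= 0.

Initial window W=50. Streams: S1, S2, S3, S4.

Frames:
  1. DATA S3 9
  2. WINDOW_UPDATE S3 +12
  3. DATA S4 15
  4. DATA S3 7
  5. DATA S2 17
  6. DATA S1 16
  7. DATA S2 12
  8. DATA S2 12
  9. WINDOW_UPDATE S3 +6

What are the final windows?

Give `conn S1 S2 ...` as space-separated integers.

Op 1: conn=41 S1=50 S2=50 S3=41 S4=50 blocked=[]
Op 2: conn=41 S1=50 S2=50 S3=53 S4=50 blocked=[]
Op 3: conn=26 S1=50 S2=50 S3=53 S4=35 blocked=[]
Op 4: conn=19 S1=50 S2=50 S3=46 S4=35 blocked=[]
Op 5: conn=2 S1=50 S2=33 S3=46 S4=35 blocked=[]
Op 6: conn=-14 S1=34 S2=33 S3=46 S4=35 blocked=[1, 2, 3, 4]
Op 7: conn=-26 S1=34 S2=21 S3=46 S4=35 blocked=[1, 2, 3, 4]
Op 8: conn=-38 S1=34 S2=9 S3=46 S4=35 blocked=[1, 2, 3, 4]
Op 9: conn=-38 S1=34 S2=9 S3=52 S4=35 blocked=[1, 2, 3, 4]

Answer: -38 34 9 52 35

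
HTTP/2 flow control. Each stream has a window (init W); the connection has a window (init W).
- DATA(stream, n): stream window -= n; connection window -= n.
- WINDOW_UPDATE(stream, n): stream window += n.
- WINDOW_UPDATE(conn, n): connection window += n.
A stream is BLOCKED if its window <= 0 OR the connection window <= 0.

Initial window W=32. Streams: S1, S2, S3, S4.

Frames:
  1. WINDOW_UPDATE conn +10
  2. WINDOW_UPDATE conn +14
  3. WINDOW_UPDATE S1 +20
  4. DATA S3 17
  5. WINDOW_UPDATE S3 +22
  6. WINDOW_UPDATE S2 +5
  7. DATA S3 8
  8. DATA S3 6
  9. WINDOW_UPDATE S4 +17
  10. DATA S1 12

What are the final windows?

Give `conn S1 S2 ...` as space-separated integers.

Answer: 13 40 37 23 49

Derivation:
Op 1: conn=42 S1=32 S2=32 S3=32 S4=32 blocked=[]
Op 2: conn=56 S1=32 S2=32 S3=32 S4=32 blocked=[]
Op 3: conn=56 S1=52 S2=32 S3=32 S4=32 blocked=[]
Op 4: conn=39 S1=52 S2=32 S3=15 S4=32 blocked=[]
Op 5: conn=39 S1=52 S2=32 S3=37 S4=32 blocked=[]
Op 6: conn=39 S1=52 S2=37 S3=37 S4=32 blocked=[]
Op 7: conn=31 S1=52 S2=37 S3=29 S4=32 blocked=[]
Op 8: conn=25 S1=52 S2=37 S3=23 S4=32 blocked=[]
Op 9: conn=25 S1=52 S2=37 S3=23 S4=49 blocked=[]
Op 10: conn=13 S1=40 S2=37 S3=23 S4=49 blocked=[]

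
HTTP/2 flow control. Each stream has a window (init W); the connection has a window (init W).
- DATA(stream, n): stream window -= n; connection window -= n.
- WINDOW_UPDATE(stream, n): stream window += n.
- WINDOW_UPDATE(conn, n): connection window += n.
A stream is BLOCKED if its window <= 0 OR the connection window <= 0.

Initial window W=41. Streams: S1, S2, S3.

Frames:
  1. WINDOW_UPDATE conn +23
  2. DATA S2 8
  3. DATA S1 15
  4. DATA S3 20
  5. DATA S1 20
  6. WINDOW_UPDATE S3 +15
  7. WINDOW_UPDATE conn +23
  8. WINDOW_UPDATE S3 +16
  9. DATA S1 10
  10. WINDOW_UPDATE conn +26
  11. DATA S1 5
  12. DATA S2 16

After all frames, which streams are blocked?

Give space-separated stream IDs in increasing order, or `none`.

Op 1: conn=64 S1=41 S2=41 S3=41 blocked=[]
Op 2: conn=56 S1=41 S2=33 S3=41 blocked=[]
Op 3: conn=41 S1=26 S2=33 S3=41 blocked=[]
Op 4: conn=21 S1=26 S2=33 S3=21 blocked=[]
Op 5: conn=1 S1=6 S2=33 S3=21 blocked=[]
Op 6: conn=1 S1=6 S2=33 S3=36 blocked=[]
Op 7: conn=24 S1=6 S2=33 S3=36 blocked=[]
Op 8: conn=24 S1=6 S2=33 S3=52 blocked=[]
Op 9: conn=14 S1=-4 S2=33 S3=52 blocked=[1]
Op 10: conn=40 S1=-4 S2=33 S3=52 blocked=[1]
Op 11: conn=35 S1=-9 S2=33 S3=52 blocked=[1]
Op 12: conn=19 S1=-9 S2=17 S3=52 blocked=[1]

Answer: S1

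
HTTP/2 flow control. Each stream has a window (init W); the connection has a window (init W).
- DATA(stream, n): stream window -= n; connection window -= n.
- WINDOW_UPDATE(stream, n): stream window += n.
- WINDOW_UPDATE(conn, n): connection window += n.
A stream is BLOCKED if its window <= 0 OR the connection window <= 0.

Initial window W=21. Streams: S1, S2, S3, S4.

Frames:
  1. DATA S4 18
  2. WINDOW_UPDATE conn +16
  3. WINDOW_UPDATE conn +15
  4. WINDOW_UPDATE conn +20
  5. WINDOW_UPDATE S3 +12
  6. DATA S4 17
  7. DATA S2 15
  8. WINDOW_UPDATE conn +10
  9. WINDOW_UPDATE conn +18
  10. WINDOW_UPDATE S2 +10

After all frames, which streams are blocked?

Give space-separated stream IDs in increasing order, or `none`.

Op 1: conn=3 S1=21 S2=21 S3=21 S4=3 blocked=[]
Op 2: conn=19 S1=21 S2=21 S3=21 S4=3 blocked=[]
Op 3: conn=34 S1=21 S2=21 S3=21 S4=3 blocked=[]
Op 4: conn=54 S1=21 S2=21 S3=21 S4=3 blocked=[]
Op 5: conn=54 S1=21 S2=21 S3=33 S4=3 blocked=[]
Op 6: conn=37 S1=21 S2=21 S3=33 S4=-14 blocked=[4]
Op 7: conn=22 S1=21 S2=6 S3=33 S4=-14 blocked=[4]
Op 8: conn=32 S1=21 S2=6 S3=33 S4=-14 blocked=[4]
Op 9: conn=50 S1=21 S2=6 S3=33 S4=-14 blocked=[4]
Op 10: conn=50 S1=21 S2=16 S3=33 S4=-14 blocked=[4]

Answer: S4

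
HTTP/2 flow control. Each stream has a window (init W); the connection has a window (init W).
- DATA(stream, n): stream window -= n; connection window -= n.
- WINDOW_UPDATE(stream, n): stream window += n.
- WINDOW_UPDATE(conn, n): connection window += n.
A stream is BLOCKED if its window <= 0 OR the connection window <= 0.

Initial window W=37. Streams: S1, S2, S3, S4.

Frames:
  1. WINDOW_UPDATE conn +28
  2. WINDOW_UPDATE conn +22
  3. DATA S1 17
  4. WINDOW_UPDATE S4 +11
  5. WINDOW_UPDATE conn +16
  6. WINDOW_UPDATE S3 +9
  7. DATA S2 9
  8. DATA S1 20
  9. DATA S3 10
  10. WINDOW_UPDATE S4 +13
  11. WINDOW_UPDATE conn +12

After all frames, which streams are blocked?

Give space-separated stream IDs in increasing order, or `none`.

Answer: S1

Derivation:
Op 1: conn=65 S1=37 S2=37 S3=37 S4=37 blocked=[]
Op 2: conn=87 S1=37 S2=37 S3=37 S4=37 blocked=[]
Op 3: conn=70 S1=20 S2=37 S3=37 S4=37 blocked=[]
Op 4: conn=70 S1=20 S2=37 S3=37 S4=48 blocked=[]
Op 5: conn=86 S1=20 S2=37 S3=37 S4=48 blocked=[]
Op 6: conn=86 S1=20 S2=37 S3=46 S4=48 blocked=[]
Op 7: conn=77 S1=20 S2=28 S3=46 S4=48 blocked=[]
Op 8: conn=57 S1=0 S2=28 S3=46 S4=48 blocked=[1]
Op 9: conn=47 S1=0 S2=28 S3=36 S4=48 blocked=[1]
Op 10: conn=47 S1=0 S2=28 S3=36 S4=61 blocked=[1]
Op 11: conn=59 S1=0 S2=28 S3=36 S4=61 blocked=[1]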